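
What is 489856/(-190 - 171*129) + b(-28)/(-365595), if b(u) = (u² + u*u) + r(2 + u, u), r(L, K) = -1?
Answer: -179123768503/8134123155 ≈ -22.021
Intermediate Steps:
b(u) = -1 + 2*u² (b(u) = (u² + u*u) - 1 = (u² + u²) - 1 = 2*u² - 1 = -1 + 2*u²)
489856/(-190 - 171*129) + b(-28)/(-365595) = 489856/(-190 - 171*129) + (-1 + 2*(-28)²)/(-365595) = 489856/(-190 - 22059) + (-1 + 2*784)*(-1/365595) = 489856/(-22249) + (-1 + 1568)*(-1/365595) = 489856*(-1/22249) + 1567*(-1/365595) = -489856/22249 - 1567/365595 = -179123768503/8134123155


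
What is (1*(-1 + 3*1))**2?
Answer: 4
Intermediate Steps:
(1*(-1 + 3*1))**2 = (1*(-1 + 3))**2 = (1*2)**2 = 2**2 = 4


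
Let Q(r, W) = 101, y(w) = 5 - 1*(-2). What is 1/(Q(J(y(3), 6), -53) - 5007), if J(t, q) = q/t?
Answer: -1/4906 ≈ -0.00020383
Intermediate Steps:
y(w) = 7 (y(w) = 5 + 2 = 7)
1/(Q(J(y(3), 6), -53) - 5007) = 1/(101 - 5007) = 1/(-4906) = -1/4906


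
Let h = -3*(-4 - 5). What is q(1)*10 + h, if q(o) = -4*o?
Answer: -13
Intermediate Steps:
h = 27 (h = -3*(-9) = 27)
q(1)*10 + h = -4*1*10 + 27 = -4*10 + 27 = -40 + 27 = -13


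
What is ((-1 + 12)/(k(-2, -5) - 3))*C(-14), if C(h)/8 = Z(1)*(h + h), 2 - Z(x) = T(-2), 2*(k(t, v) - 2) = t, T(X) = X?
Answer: 4928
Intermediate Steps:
k(t, v) = 2 + t/2
Z(x) = 4 (Z(x) = 2 - 1*(-2) = 2 + 2 = 4)
C(h) = 64*h (C(h) = 8*(4*(h + h)) = 8*(4*(2*h)) = 8*(8*h) = 64*h)
((-1 + 12)/(k(-2, -5) - 3))*C(-14) = ((-1 + 12)/((2 + (½)*(-2)) - 3))*(64*(-14)) = (11/((2 - 1) - 3))*(-896) = (11/(1 - 3))*(-896) = (11/(-2))*(-896) = (11*(-½))*(-896) = -11/2*(-896) = 4928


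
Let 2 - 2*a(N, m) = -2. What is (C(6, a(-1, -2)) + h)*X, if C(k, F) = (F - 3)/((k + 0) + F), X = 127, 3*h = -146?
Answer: -148717/24 ≈ -6196.5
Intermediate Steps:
h = -146/3 (h = (⅓)*(-146) = -146/3 ≈ -48.667)
a(N, m) = 2 (a(N, m) = 1 - ½*(-2) = 1 + 1 = 2)
C(k, F) = (-3 + F)/(F + k) (C(k, F) = (-3 + F)/(k + F) = (-3 + F)/(F + k))
(C(6, a(-1, -2)) + h)*X = ((-3 + 2)/(2 + 6) - 146/3)*127 = (-1/8 - 146/3)*127 = ((⅛)*(-1) - 146/3)*127 = (-⅛ - 146/3)*127 = -1171/24*127 = -148717/24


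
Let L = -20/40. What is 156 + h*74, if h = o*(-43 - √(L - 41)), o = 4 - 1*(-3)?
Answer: -22118 - 259*I*√166 ≈ -22118.0 - 3337.0*I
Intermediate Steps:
L = -½ (L = -20*1/40 = -½ ≈ -0.50000)
o = 7 (o = 4 + 3 = 7)
h = -301 - 7*I*√166/2 (h = 7*(-43 - √(-½ - 41)) = 7*(-43 - √(-83/2)) = 7*(-43 - I*√166/2) = -301 - 7*I*√166/2 ≈ -301.0 - 45.094*I)
156 + h*74 = 156 + (-301 - 7*I*√166/2)*74 = 156 + (-22274 - 259*I*√166) = -22118 - 259*I*√166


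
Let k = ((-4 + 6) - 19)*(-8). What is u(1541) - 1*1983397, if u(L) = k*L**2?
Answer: 320973219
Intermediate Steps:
k = 136 (k = (2 - 19)*(-8) = -17*(-8) = 136)
u(L) = 136*L**2
u(1541) - 1*1983397 = 136*1541**2 - 1*1983397 = 136*2374681 - 1983397 = 322956616 - 1983397 = 320973219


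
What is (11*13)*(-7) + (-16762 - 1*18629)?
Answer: -36392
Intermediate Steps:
(11*13)*(-7) + (-16762 - 1*18629) = 143*(-7) + (-16762 - 18629) = -1001 - 35391 = -36392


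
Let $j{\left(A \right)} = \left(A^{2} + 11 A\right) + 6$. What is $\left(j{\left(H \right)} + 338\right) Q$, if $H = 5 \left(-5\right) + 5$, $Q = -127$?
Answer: $-66548$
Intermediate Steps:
$H = -20$ ($H = -25 + 5 = -20$)
$j{\left(A \right)} = 6 + A^{2} + 11 A$
$\left(j{\left(H \right)} + 338\right) Q = \left(\left(6 + \left(-20\right)^{2} + 11 \left(-20\right)\right) + 338\right) \left(-127\right) = \left(\left(6 + 400 - 220\right) + 338\right) \left(-127\right) = \left(186 + 338\right) \left(-127\right) = 524 \left(-127\right) = -66548$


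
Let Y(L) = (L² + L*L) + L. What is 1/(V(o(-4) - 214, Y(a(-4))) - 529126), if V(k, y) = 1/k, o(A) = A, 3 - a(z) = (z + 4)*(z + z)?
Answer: -218/115349469 ≈ -1.8899e-6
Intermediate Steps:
a(z) = 3 - 2*z*(4 + z) (a(z) = 3 - (z + 4)*(z + z) = 3 - (4 + z)*2*z = 3 - 2*z*(4 + z))
Y(L) = L + 2*L² (Y(L) = (L² + L²) + L = 2*L² + L = L + 2*L²)
1/(V(o(-4) - 214, Y(a(-4))) - 529126) = 1/(1/(-4 - 214) - 529126) = 1/(1/(-218) - 529126) = 1/(-1/218 - 529126) = 1/(-115349469/218) = -218/115349469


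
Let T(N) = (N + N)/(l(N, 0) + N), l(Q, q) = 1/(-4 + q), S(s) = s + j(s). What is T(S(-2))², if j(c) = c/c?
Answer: 64/25 ≈ 2.5600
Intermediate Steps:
j(c) = 1
S(s) = 1 + s (S(s) = s + 1 = 1 + s)
T(N) = 2*N/(-¼ + N) (T(N) = (N + N)/(1/(-4 + 0) + N) = (2*N)/(1/(-4) + N) = (2*N)/(-¼ + N) = 2*N/(-¼ + N))
T(S(-2))² = (8*(1 - 2)/(-1 + 4*(1 - 2)))² = (8*(-1)/(-1 + 4*(-1)))² = (8*(-1)/(-1 - 4))² = (8*(-1)/(-5))² = (8*(-1)*(-⅕))² = (8/5)² = 64/25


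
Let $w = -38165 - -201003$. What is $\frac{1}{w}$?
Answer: $\frac{1}{162838} \approx 6.1411 \cdot 10^{-6}$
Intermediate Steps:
$w = 162838$ ($w = -38165 + 201003 = 162838$)
$\frac{1}{w} = \frac{1}{162838}$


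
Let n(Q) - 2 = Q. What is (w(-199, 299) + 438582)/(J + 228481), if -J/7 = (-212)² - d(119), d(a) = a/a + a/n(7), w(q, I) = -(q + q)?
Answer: -3950820/774247 ≈ -5.1028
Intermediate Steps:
n(Q) = 2 + Q
w(q, I) = -2*q
d(a) = 1 + a/9 (d(a) = a/a + a/(2 + 7) = 1 + a/9)
J = -2830576/9 (J = -7*((-212)² - (1 + (⅑)*119)) = -7*(44944 - (1 + 119/9)) = -7*(44944 - 1*128/9) = -7*(44944 - 128/9) = -7*404368/9 = -2830576/9 ≈ -3.1451e+5)
(w(-199, 299) + 438582)/(J + 228481) = (-2*(-199) + 438582)/(-2830576/9 + 228481) = (398 + 438582)/(-774247/9) = 438980*(-9/774247) = -3950820/774247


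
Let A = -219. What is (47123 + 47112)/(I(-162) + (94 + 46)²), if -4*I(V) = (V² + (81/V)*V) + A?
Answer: 188470/26147 ≈ 7.2081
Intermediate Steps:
I(V) = 69/2 - V²/4 (I(V) = -((V² + (81/V)*V) - 219)/4 = -((V² + 81) - 219)/4 = -((81 + V²) - 219)/4 = -(-138 + V²)/4 = 69/2 - V²/4)
(47123 + 47112)/(I(-162) + (94 + 46)²) = (47123 + 47112)/((69/2 - ¼*(-162)²) + (94 + 46)²) = 94235/((69/2 - ¼*26244) + 140²) = 94235/((69/2 - 6561) + 19600) = 94235/(-13053/2 + 19600) = 94235/(26147/2) = 94235*(2/26147) = 188470/26147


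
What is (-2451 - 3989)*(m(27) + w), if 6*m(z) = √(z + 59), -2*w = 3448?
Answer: 11102560 - 3220*√86/3 ≈ 1.1093e+7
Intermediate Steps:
w = -1724 (w = -½*3448 = -1724)
m(z) = √(59 + z)/6 (m(z) = √(z + 59)/6 = √(59 + z)/6)
(-2451 - 3989)*(m(27) + w) = (-2451 - 3989)*(√(59 + 27)/6 - 1724) = -6440*(√86/6 - 1724) = -6440*(-1724 + √86/6) = 11102560 - 3220*√86/3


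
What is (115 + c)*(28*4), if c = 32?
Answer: 16464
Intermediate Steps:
(115 + c)*(28*4) = (115 + 32)*(28*4) = 147*112 = 16464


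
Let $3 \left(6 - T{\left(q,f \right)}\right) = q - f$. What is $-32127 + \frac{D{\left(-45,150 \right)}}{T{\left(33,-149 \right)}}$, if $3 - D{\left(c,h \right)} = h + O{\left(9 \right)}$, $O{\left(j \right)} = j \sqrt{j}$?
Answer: $- \frac{2634153}{82} \approx -32124.0$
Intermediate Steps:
$T{\left(q,f \right)} = 6 - \frac{q}{3} + \frac{f}{3}$ ($T{\left(q,f \right)} = 6 - \frac{q - f}{3} = 6 + \left(- \frac{q}{3} + \frac{f}{3}\right) = 6 - \frac{q}{3} + \frac{f}{3}$)
$O{\left(j \right)} = j^{\frac{3}{2}}$
$D{\left(c,h \right)} = -24 - h$ ($D{\left(c,h \right)} = 3 - \left(h + 9^{\frac{3}{2}}\right) = 3 - \left(h + 27\right) = 3 - \left(27 + h\right) = -24 - h$)
$-32127 + \frac{D{\left(-45,150 \right)}}{T{\left(33,-149 \right)}} = -32127 + \frac{-24 - 150}{6 - 11 + \frac{1}{3} \left(-149\right)} = -32127 + \frac{-24 - 150}{6 - 11 - \frac{149}{3}} = -32127 - \frac{174}{- \frac{164}{3}} = -32127 - - \frac{261}{82} = -32127 + \frac{261}{82} = - \frac{2634153}{82}$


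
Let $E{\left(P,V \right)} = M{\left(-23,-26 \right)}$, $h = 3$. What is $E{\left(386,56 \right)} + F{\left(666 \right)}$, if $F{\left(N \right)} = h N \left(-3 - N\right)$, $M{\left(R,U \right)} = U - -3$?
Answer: $-1336685$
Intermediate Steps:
$M{\left(R,U \right)} = 3 + U$ ($M{\left(R,U \right)} = U + 3 = 3 + U$)
$E{\left(P,V \right)} = -23$ ($E{\left(P,V \right)} = 3 - 26 = -23$)
$F{\left(N \right)} = 3 N \left(-3 - N\right)$
$E{\left(386,56 \right)} + F{\left(666 \right)} = -23 - 1998 \left(3 + 666\right) = -23 - 1998 \cdot 669 = -23 - 1336662 = -1336685$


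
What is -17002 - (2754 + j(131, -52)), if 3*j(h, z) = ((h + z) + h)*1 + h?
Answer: -59609/3 ≈ -19870.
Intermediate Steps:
j(h, z) = h + z/3 (j(h, z) = (((h + z) + h)*1 + h)/3 = ((z + 2*h)*1 + h)/3 = ((z + 2*h) + h)/3 = (z + 3*h)/3 = h + z/3)
-17002 - (2754 + j(131, -52)) = -17002 - (2754 + (131 + (1/3)*(-52))) = -17002 - (2754 + (131 - 52/3)) = -17002 - (2754 + 341/3) = -17002 - 1*8603/3 = -17002 - 8603/3 = -59609/3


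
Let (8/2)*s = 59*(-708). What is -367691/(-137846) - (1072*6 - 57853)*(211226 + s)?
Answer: 1423185877854669/137846 ≈ 1.0324e+10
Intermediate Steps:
s = -10443 (s = (59*(-708))/4 = (¼)*(-41772) = -10443)
-367691/(-137846) - (1072*6 - 57853)*(211226 + s) = -367691/(-137846) - (1072*6 - 57853)*(211226 - 10443) = -367691*(-1/137846) - (6432 - 57853)*200783 = 367691/137846 - (-51421)*200783 = 367691/137846 - 1*(-10324462643) = 367691/137846 + 10324462643 = 1423185877854669/137846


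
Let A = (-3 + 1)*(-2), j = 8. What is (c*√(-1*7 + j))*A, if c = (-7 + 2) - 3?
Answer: -32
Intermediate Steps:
A = 4 (A = -2*(-2) = 4)
c = -8 (c = -5 - 3 = -8)
(c*√(-1*7 + j))*A = -8*√(-1*7 + 8)*4 = -8*√(-7 + 8)*4 = -8*√1*4 = -8*1*4 = -8*4 = -32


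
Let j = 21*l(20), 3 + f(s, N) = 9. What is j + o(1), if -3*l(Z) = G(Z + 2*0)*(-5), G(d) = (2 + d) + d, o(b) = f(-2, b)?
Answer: 1476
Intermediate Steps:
f(s, N) = 6 (f(s, N) = -3 + 9 = 6)
o(b) = 6
G(d) = 2 + 2*d
l(Z) = 10/3 + 10*Z/3 (l(Z) = -(2 + 2*(Z + 2*0))*(-5)/3 = -(2 + 2*(Z + 0))*(-5)/3 = -(2 + 2*Z)*(-5)/3 = -(-10 - 10*Z)/3 = 10/3 + 10*Z/3)
j = 1470 (j = 21*(10/3 + (10/3)*20) = 21*(10/3 + 200/3) = 21*70 = 1470)
j + o(1) = 1470 + 6 = 1476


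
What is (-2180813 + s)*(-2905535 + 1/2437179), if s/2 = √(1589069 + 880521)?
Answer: 15443010475089646132/2437179 - 14162617771528*√2469590/2437179 ≈ 6.3273e+12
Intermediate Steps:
s = 2*√2469590 (s = 2*√(1589069 + 880521) = 2*√2469590 ≈ 3143.0)
(-2180813 + s)*(-2905535 + 1/2437179) = (-2180813 + 2*√2469590)*(-2905535 + 1/2437179) = (-2180813 + 2*√2469590)*(-7081308885764/2437179) = 15443010475089646132/2437179 - 14162617771528*√2469590/2437179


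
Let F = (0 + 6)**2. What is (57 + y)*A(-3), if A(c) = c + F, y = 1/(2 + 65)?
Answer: 126060/67 ≈ 1881.5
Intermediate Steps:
F = 36 (F = 6**2 = 36)
y = 1/67 ≈ 0.014925
A(c) = 36 + c (A(c) = c + 36 = 36 + c)
(57 + y)*A(-3) = (57 + 1/67)*(36 - 3) = (3820/67)*33 = 126060/67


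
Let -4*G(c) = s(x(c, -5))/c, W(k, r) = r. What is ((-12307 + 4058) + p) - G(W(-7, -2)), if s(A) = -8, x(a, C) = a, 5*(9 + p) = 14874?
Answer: -26411/5 ≈ -5282.2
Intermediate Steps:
p = 14829/5 (p = -9 + (⅕)*14874 = -9 + 14874/5 = 14829/5 ≈ 2965.8)
G(c) = 2/c (G(c) = -(-2)/c = 2/c)
((-12307 + 4058) + p) - G(W(-7, -2)) = ((-12307 + 4058) + 14829/5) - 2/(-2) = (-8249 + 14829/5) - 2*(-1)/2 = -26416/5 - 1*(-1) = -26416/5 + 1 = -26411/5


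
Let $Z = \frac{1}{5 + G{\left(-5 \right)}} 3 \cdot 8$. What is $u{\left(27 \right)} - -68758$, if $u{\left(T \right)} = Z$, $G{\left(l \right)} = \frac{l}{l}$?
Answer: $68762$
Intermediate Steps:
$G{\left(l \right)} = 1$
$Z = 4$ ($Z = \frac{1}{5 + 1} \cdot 3 \cdot 8 = \frac{1}{6} \cdot 3 \cdot 8 = \frac{1}{2} \cdot 8 = 4$)
$u{\left(T \right)} = 4$
$u{\left(27 \right)} - -68758 = 4 - -68758 = 4 + 68758 = 68762$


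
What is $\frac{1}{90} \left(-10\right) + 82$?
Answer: $\frac{737}{9} \approx 81.889$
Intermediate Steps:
$\frac{1}{90} \left(-10\right) + 82 = - \frac{1}{9} + 82 = \frac{737}{9}$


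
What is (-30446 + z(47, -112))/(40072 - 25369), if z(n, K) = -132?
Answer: -30578/14703 ≈ -2.0797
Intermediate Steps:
(-30446 + z(47, -112))/(40072 - 25369) = (-30446 - 132)/(40072 - 25369) = -30578/14703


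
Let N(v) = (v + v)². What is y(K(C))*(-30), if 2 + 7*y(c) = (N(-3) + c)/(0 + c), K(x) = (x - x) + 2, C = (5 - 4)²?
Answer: -510/7 ≈ -72.857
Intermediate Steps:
N(v) = 4*v² (N(v) = (2*v)² = 4*v²)
C = 1 (C = 1² = 1)
K(x) = 2 (K(x) = 0 + 2 = 2)
y(c) = -2/7 + (36 + c)/(7*c) (y(c) = -2/7 + ((4*(-3)² + c)/(0 + c))/7 = -2/7 + ((4*9 + c)/c)/7 = -2/7 + ((36 + c)/c)/7 = -2/7 + (36 + c)/(7*c))
y(K(C))*(-30) = ((⅐)*(36 - 1*2)/2)*(-30) = ((⅐)*(½)*(36 - 2))*(-30) = ((⅐)*(½)*34)*(-30) = (17/7)*(-30) = -510/7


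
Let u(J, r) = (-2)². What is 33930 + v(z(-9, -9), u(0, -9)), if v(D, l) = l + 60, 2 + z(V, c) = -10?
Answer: 33994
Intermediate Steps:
z(V, c) = -12 (z(V, c) = -2 - 10 = -12)
u(J, r) = 4
v(D, l) = 60 + l
33930 + v(z(-9, -9), u(0, -9)) = 33930 + (60 + 4) = 33930 + 64 = 33994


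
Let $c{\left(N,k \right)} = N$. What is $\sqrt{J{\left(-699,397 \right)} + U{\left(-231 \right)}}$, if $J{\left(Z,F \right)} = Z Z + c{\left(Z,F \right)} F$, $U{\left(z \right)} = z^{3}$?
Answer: $i \sqrt{12115293} \approx 3480.7 i$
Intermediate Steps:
$J{\left(Z,F \right)} = Z^{2} + F Z$ ($J{\left(Z,F \right)} = Z Z + Z F = Z^{2} + F Z$)
$\sqrt{J{\left(-699,397 \right)} + U{\left(-231 \right)}} = \sqrt{- 699 \left(397 - 699\right) + \left(-231\right)^{3}} = \sqrt{\left(-699\right) \left(-302\right) - 12326391} = \sqrt{211098 - 12326391} = \sqrt{-12115293} = i \sqrt{12115293}$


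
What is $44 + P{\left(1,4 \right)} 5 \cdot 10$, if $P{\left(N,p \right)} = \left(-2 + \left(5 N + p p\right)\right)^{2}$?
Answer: $18094$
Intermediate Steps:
$P{\left(N,p \right)} = \left(-2 + p^{2} + 5 N\right)^{2}$ ($P{\left(N,p \right)} = \left(-2 + \left(5 N + p^{2}\right)\right)^{2} = \left(-2 + \left(p^{2} + 5 N\right)\right)^{2} = \left(-2 + p^{2} + 5 N\right)^{2}$)
$44 + P{\left(1,4 \right)} 5 \cdot 10 = 44 + \left(-2 + 4^{2} + 5 \cdot 1\right)^{2} \cdot 5 \cdot 10 = 44 + \left(-2 + 16 + 5\right)^{2} \cdot 50 = 44 + 19^{2} \cdot 50 = 44 + 361 \cdot 50 = 44 + 18050 = 18094$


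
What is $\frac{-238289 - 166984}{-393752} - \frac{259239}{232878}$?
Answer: $- \frac{1282784839}{15282696376} \approx -0.083937$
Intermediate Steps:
$\frac{-238289 - 166984}{-393752} - \frac{259239}{232878} = \left(-238289 - 166984\right) \left(- \frac{1}{393752}\right) - \frac{86413}{77626} = \left(-405273\right) \left(- \frac{1}{393752}\right) - \frac{86413}{77626} = \frac{405273}{393752} - \frac{86413}{77626} = - \frac{1282784839}{15282696376}$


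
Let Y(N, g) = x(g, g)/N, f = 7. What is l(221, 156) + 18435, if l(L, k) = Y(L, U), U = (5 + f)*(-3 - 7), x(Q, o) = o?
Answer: 4074015/221 ≈ 18434.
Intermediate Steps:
U = -120 (U = (5 + 7)*(-3 - 7) = 12*(-10) = -120)
Y(N, g) = g/N
l(L, k) = -120/L
l(221, 156) + 18435 = -120/221 + 18435 = 4074015/221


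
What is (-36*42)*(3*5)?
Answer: -22680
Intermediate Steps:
(-36*42)*(3*5) = -1512*15 = -22680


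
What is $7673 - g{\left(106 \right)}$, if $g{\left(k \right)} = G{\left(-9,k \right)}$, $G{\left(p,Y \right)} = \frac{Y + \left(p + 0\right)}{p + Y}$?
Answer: $7672$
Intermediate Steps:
$G{\left(p,Y \right)} = 1$ ($G{\left(p,Y \right)} = \frac{Y + p}{Y + p} = 1$)
$g{\left(k \right)} = 1$
$7673 - g{\left(106 \right)} = 7673 - 1 = 7672$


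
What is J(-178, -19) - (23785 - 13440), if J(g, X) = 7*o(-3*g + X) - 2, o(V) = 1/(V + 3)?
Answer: -765677/74 ≈ -10347.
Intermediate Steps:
o(V) = 1/(3 + V)
J(g, X) = -2 + 7/(3 + X - 3*g) (J(g, X) = 7/(3 + (-3*g + X)) - 2 = 7/(3 + (X - 3*g)) - 2 = 7/(3 + X - 3*g) - 2 = -2 + 7/(3 + X - 3*g))
J(-178, -19) - (23785 - 13440) = (1 - 2*(-19) + 6*(-178))/(3 - 19 - 3*(-178)) - (23785 - 13440) = (1 + 38 - 1068)/(3 - 19 + 534) - 1*10345 = -1029/518 - 10345 = (1/518)*(-1029) - 10345 = -147/74 - 10345 = -765677/74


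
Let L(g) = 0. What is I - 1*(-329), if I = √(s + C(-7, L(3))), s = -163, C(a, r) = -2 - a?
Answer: 329 + I*√158 ≈ 329.0 + 12.57*I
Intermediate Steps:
I = I*√158 (I = √(-163 + (-2 - 1*(-7))) = √(-163 + (-2 + 7)) = √(-163 + 5) = √(-158) = I*√158 ≈ 12.57*I)
I - 1*(-329) = I*√158 - 1*(-329) = I*√158 + 329 = 329 + I*√158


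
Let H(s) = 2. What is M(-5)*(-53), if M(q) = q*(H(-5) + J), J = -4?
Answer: -530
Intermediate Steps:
M(q) = -2*q (M(q) = q*(2 - 4) = q*(-2) = -2*q)
M(-5)*(-53) = -2*(-5)*(-53) = 10*(-53) = -530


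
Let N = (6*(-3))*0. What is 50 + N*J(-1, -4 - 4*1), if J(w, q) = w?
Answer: 50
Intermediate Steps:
N = 0 (N = -18*0 = 0)
50 + N*J(-1, -4 - 4*1) = 50 + 0*(-1) = 50 + 0 = 50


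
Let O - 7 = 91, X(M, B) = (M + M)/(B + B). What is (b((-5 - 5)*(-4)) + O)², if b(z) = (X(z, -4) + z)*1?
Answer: 16384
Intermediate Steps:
X(M, B) = M/B (X(M, B) = (2*M)/((2*B)) = (2*M)*(1/(2*B)) = M/B)
b(z) = 3*z/4 (b(z) = (z/(-4) + z)*1 = (z*(-¼) + z)*1 = (-z/4 + z)*1 = (3*z/4)*1 = 3*z/4)
O = 98 (O = 7 + 91 = 98)
(b((-5 - 5)*(-4)) + O)² = (3*((-5 - 5)*(-4))/4 + 98)² = (3*(-10*(-4))/4 + 98)² = ((¾)*40 + 98)² = (30 + 98)² = 128² = 16384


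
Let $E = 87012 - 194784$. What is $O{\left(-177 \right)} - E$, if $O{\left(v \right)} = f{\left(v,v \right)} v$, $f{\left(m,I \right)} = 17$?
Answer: $104763$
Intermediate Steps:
$E = -107772$
$O{\left(v \right)} = 17 v$
$O{\left(-177 \right)} - E = 17 \left(-177\right) - -107772 = -3009 + 107772 = 104763$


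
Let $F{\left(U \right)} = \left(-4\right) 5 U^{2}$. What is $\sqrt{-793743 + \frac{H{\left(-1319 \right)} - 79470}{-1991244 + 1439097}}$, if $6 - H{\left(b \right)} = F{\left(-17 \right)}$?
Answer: $\frac{i \sqrt{53906317332051}}{8241} \approx 890.92 i$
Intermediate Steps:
$F{\left(U \right)} = - 20 U^{2}$
$H{\left(b \right)} = 5786$ ($H{\left(b \right)} = 6 - - 20 \left(-17\right)^{2} = 6 - \left(-20\right) 289 = 6 - -5780 = 6 + 5780 = 5786$)
$\sqrt{-793743 + \frac{H{\left(-1319 \right)} - 79470}{-1991244 + 1439097}} = \sqrt{-793743 + \frac{5786 - 79470}{-1991244 + 1439097}} = \sqrt{-793743 - \frac{73684}{-552147}} = \sqrt{-793743 - - \frac{73684}{552147}} = \sqrt{-793743 + \frac{73684}{552147}} = \sqrt{- \frac{438262742537}{552147}} = \frac{i \sqrt{53906317332051}}{8241}$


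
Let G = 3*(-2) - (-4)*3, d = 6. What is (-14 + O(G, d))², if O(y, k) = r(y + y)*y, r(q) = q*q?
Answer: 722500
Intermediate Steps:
G = 6 (G = -6 - 4*(-3) = -6 + 12 = 6)
r(q) = q²
O(y, k) = 4*y³ (O(y, k) = (y + y)²*y = (2*y)²*y = (4*y²)*y = 4*y³)
(-14 + O(G, d))² = (-14 + 4*6³)² = (-14 + 4*216)² = (-14 + 864)² = 850² = 722500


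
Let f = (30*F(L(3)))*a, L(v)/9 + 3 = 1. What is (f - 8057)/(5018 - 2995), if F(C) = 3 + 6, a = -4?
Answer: -9137/2023 ≈ -4.5166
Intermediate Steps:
L(v) = -18 (L(v) = -27 + 9*1 = -27 + 9 = -18)
F(C) = 9
f = -1080 (f = (30*9)*(-4) = 270*(-4) = -1080)
(f - 8057)/(5018 - 2995) = (-1080 - 8057)/(5018 - 2995) = -9137/2023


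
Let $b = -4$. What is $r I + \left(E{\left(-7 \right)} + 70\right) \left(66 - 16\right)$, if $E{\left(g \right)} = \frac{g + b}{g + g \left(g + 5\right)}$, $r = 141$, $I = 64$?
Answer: $\frac{87118}{7} \approx 12445.0$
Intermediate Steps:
$E{\left(g \right)} = \frac{-4 + g}{g + g \left(5 + g\right)}$ ($E{\left(g \right)} = \frac{g - 4}{g + g \left(g + 5\right)} = \frac{-4 + g}{g + g \left(5 + g\right)}$)
$r I + \left(E{\left(-7 \right)} + 70\right) \left(66 - 16\right) = 141 \cdot 64 + \left(\frac{-4 - 7}{\left(-7\right) \left(6 - 7\right)} + 70\right) \left(66 - 16\right) = 9024 + \left(\left(- \frac{1}{7}\right) \frac{1}{-1} \left(-11\right) + 70\right) 50 = 9024 + \left(\left(- \frac{1}{7}\right) \left(-1\right) \left(-11\right) + 70\right) 50 = 9024 + \left(- \frac{11}{7} + 70\right) 50 = 9024 + \frac{479}{7} \cdot 50 = 9024 + \frac{23950}{7} = \frac{87118}{7}$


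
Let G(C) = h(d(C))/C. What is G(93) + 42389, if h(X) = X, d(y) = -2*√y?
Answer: 42389 - 2*√93/93 ≈ 42389.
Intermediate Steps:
G(C) = -2/√C (G(C) = (-2*√C)/C = -2/√C)
G(93) + 42389 = -2*√93/93 + 42389 = 42389 - 2*√93/93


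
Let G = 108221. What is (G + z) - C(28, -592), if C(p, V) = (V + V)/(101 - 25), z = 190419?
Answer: 5674456/19 ≈ 2.9866e+5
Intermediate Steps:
C(p, V) = V/38 (C(p, V) = (2*V)/76 = (2*V)*(1/76) = V/38)
(G + z) - C(28, -592) = (108221 + 190419) - (-592)/38 = 298640 - 1*(-296/19) = 298640 + 296/19 = 5674456/19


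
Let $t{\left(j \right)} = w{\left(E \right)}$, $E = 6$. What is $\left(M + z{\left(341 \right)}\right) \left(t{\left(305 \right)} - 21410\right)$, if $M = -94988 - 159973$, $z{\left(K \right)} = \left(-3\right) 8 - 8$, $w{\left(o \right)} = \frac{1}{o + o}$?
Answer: $\frac{65512546567}{12} \approx 5.4594 \cdot 10^{9}$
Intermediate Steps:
$w{\left(o \right)} = \frac{1}{2 o}$
$z{\left(K \right)} = -32$ ($z{\left(K \right)} = -24 - 8 = -32$)
$t{\left(j \right)} = \frac{1}{12}$ ($t{\left(j \right)} = \frac{1}{2 \cdot 6} = \frac{1}{2} \cdot \frac{1}{6} = \frac{1}{12}$)
$M = -254961$
$\left(M + z{\left(341 \right)}\right) \left(t{\left(305 \right)} - 21410\right) = \left(-254961 - 32\right) \left(\frac{1}{12} - 21410\right) = \left(-254993\right) \left(- \frac{256919}{12}\right) = \frac{65512546567}{12}$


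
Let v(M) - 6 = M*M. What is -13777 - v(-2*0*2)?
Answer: -13783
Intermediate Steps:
v(M) = 6 + M² (v(M) = 6 + M*M = 6 + M²)
-13777 - v(-2*0*2) = -13777 - (6 + (-2*0*2)²) = -13777 - (6 + (0*2)²) = -13777 - (6 + 0²) = -13777 - (6 + 0) = -13777 - 1*6 = -13777 - 6 = -13783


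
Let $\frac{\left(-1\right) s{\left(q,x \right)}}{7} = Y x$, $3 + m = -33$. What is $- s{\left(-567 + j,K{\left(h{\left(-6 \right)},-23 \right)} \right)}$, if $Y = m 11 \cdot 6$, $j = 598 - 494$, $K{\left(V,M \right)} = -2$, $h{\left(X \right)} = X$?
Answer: $33264$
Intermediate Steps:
$j = 104$
$m = -36$ ($m = -3 - 33 = -36$)
$Y = -2376$ ($Y = - 36 \cdot 11 \cdot 6 = \left(-36\right) 66 = -2376$)
$s{\left(q,x \right)} = 16632 x$ ($s{\left(q,x \right)} = - 7 \left(- 2376 x\right) = 16632 x$)
$- s{\left(-567 + j,K{\left(h{\left(-6 \right)},-23 \right)} \right)} = - 16632 \left(-2\right) = \left(-1\right) \left(-33264\right) = 33264$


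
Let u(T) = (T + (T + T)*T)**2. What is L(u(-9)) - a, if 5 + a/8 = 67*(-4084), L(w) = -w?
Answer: 2165655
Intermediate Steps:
u(T) = (T + 2*T**2)**2 (u(T) = (T + (2*T)*T)**2 = (T + 2*T**2)**2)
a = -2189064 (a = -40 + 8*(67*(-4084)) = -40 + 8*(-273628) = -40 - 2189024 = -2189064)
L(u(-9)) - a = -(-9)**2*(1 + 2*(-9))**2 - 1*(-2189064) = -81*(1 - 18)**2 + 2189064 = -81*(-17)**2 + 2189064 = -81*289 + 2189064 = -1*23409 + 2189064 = -23409 + 2189064 = 2165655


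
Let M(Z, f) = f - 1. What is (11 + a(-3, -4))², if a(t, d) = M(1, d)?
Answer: 36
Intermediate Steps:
M(Z, f) = -1 + f
a(t, d) = -1 + d
(11 + a(-3, -4))² = (11 + (-1 - 4))² = (11 - 5)² = 6² = 36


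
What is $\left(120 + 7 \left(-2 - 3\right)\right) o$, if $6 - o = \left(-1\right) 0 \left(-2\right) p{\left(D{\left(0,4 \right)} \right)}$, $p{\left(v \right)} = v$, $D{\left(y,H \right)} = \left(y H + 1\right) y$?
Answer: $510$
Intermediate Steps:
$D{\left(y,H \right)} = y \left(1 + H y\right)$ ($D{\left(y,H \right)} = \left(H y + 1\right) y = \left(1 + H y\right) y = y \left(1 + H y\right)$)
$o = 6$ ($o = 6 - \left(-1\right) 0 \left(-2\right) 0 \left(1 + 4 \cdot 0\right) = 6 - 0 \left(-2\right) 0 \left(1 + 0\right) = 6 - 0 \cdot 0 \cdot 1 = 6 - 0 \cdot 0 = 6 - 0 = 6 + 0 = 6$)
$\left(120 + 7 \left(-2 - 3\right)\right) o = \left(120 + 7 \left(-2 - 3\right)\right) 6 = \left(120 + 7 \left(-5\right)\right) 6 = \left(120 - 35\right) 6 = 85 \cdot 6 = 510$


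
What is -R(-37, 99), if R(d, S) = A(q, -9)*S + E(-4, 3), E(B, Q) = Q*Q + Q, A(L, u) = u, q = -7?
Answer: 879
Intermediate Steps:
E(B, Q) = Q + Q² (E(B, Q) = Q² + Q = Q + Q²)
R(d, S) = 12 - 9*S (R(d, S) = -9*S + 3*(1 + 3) = -9*S + 3*4 = -9*S + 12 = 12 - 9*S)
-R(-37, 99) = -(12 - 9*99) = -(12 - 891) = -1*(-879) = 879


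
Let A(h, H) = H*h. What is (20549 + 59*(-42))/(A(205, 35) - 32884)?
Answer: -18071/25709 ≈ -0.70291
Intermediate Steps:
(20549 + 59*(-42))/(A(205, 35) - 32884) = (20549 + 59*(-42))/(35*205 - 32884) = (20549 - 2478)/(7175 - 32884) = 18071/(-25709) = 18071*(-1/25709) = -18071/25709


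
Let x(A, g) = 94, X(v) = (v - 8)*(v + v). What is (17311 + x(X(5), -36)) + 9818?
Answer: 27223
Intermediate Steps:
X(v) = 2*v*(-8 + v) (X(v) = (-8 + v)*(2*v) = 2*v*(-8 + v))
(17311 + x(X(5), -36)) + 9818 = (17311 + 94) + 9818 = 17405 + 9818 = 27223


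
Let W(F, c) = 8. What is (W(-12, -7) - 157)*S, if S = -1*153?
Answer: 22797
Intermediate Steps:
S = -153
(W(-12, -7) - 157)*S = (8 - 157)*(-153) = -149*(-153) = 22797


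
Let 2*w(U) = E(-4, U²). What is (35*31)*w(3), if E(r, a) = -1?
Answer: -1085/2 ≈ -542.50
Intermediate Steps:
w(U) = -½ (w(U) = (½)*(-1) = -½)
(35*31)*w(3) = (35*31)*(-½) = 1085*(-½) = -1085/2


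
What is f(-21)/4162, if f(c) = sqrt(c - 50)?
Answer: I*sqrt(71)/4162 ≈ 0.0020245*I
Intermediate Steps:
f(c) = sqrt(-50 + c)
f(-21)/4162 = sqrt(-50 - 21)/4162 = sqrt(-71)*(1/4162) = (I*sqrt(71))*(1/4162) = I*sqrt(71)/4162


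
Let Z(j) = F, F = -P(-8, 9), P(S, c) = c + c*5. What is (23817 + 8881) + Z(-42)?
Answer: 32644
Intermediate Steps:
P(S, c) = 6*c (P(S, c) = c + 5*c = 6*c)
F = -54 (F = -6*9 = -1*54 = -54)
Z(j) = -54
(23817 + 8881) + Z(-42) = (23817 + 8881) - 54 = 32698 - 54 = 32644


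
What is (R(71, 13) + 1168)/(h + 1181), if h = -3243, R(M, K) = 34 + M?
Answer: -1273/2062 ≈ -0.61736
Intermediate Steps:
(R(71, 13) + 1168)/(h + 1181) = ((34 + 71) + 1168)/(-3243 + 1181) = (105 + 1168)/(-2062) = 1273*(-1/2062) = -1273/2062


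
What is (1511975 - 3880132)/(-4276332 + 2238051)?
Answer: 2368157/2038281 ≈ 1.1618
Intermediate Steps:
(1511975 - 3880132)/(-4276332 + 2238051) = -2368157/(-2038281) = -2368157*(-1/2038281) = 2368157/2038281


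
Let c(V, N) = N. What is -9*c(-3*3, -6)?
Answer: 54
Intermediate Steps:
-9*c(-3*3, -6) = -9*(-6) = 54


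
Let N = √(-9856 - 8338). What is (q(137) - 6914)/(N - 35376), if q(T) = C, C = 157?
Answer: 10865256/56885435 + 6757*I*√18194/1251479570 ≈ 0.191 + 0.00072827*I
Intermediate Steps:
N = I*√18194 (N = √(-18194) = I*√18194 ≈ 134.89*I)
q(T) = 157
(q(137) - 6914)/(N - 35376) = (157 - 6914)/(I*√18194 - 35376) = -6757/(-35376 + I*√18194)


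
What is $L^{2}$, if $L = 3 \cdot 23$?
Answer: $4761$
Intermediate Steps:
$L = 69$
$L^{2} = 69^{2} = 4761$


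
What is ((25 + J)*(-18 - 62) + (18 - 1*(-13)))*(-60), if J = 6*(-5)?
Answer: -25860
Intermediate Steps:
J = -30
((25 + J)*(-18 - 62) + (18 - 1*(-13)))*(-60) = ((25 - 30)*(-18 - 62) + (18 - 1*(-13)))*(-60) = (-5*(-80) + (18 + 13))*(-60) = (400 + 31)*(-60) = 431*(-60) = -25860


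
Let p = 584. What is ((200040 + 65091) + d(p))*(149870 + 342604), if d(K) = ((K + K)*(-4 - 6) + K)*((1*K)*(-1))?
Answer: 3321833162430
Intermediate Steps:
d(K) = 19*K² (d(K) = ((2*K)*(-10) + K)*(K*(-1)) = (-20*K + K)*(-K) = (-19*K)*(-K) = 19*K²)
((200040 + 65091) + d(p))*(149870 + 342604) = ((200040 + 65091) + 19*584²)*(149870 + 342604) = (265131 + 19*341056)*492474 = (265131 + 6480064)*492474 = 6745195*492474 = 3321833162430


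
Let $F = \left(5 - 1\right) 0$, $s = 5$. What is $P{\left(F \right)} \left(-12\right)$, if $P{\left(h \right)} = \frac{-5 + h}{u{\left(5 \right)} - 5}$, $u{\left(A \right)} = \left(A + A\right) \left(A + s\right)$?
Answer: $\frac{12}{19} \approx 0.63158$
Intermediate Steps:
$F = 0$ ($F = 4 \cdot 0 = 0$)
$u{\left(A \right)} = 2 A \left(5 + A\right)$ ($u{\left(A \right)} = \left(A + A\right) \left(A + 5\right) = 2 A \left(5 + A\right)$)
$P{\left(h \right)} = - \frac{1}{19} + \frac{h}{95}$ ($P{\left(h \right)} = \frac{-5 + h}{2 \cdot 5 \left(5 + 5\right) - 5} = \frac{-5 + h}{2 \cdot 5 \cdot 10 - 5} = \frac{-5 + h}{100 - 5} = \frac{-5 + h}{95} = \left(-5 + h\right) \frac{1}{95} = - \frac{1}{19} + \frac{h}{95}$)
$P{\left(F \right)} \left(-12\right) = \left(- \frac{1}{19} + \frac{1}{95} \cdot 0\right) \left(-12\right) = \left(- \frac{1}{19} + 0\right) \left(-12\right) = \left(- \frac{1}{19}\right) \left(-12\right) = \frac{12}{19}$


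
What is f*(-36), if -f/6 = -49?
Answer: -10584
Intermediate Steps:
f = 294 (f = -6*(-49) = 294)
f*(-36) = 294*(-36) = -10584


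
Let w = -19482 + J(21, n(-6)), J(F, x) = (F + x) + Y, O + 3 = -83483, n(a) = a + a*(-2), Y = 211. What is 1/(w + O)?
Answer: -1/102730 ≈ -9.7343e-6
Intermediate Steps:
n(a) = -a (n(a) = a - 2*a = -a)
O = -83486 (O = -3 - 83483 = -83486)
J(F, x) = 211 + F + x (J(F, x) = (F + x) + 211 = 211 + F + x)
w = -19244 (w = -19482 + (211 + 21 - 1*(-6)) = -19482 + (211 + 21 + 6) = -19482 + 238 = -19244)
1/(w + O) = 1/(-19244 - 83486) = 1/(-102730) = -1/102730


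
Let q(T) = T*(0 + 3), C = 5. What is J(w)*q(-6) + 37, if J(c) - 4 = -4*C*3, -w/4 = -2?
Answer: 1045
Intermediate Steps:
w = 8 (w = -4*(-2) = 8)
q(T) = 3*T (q(T) = T*3 = 3*T)
J(c) = -56 (J(c) = 4 - 4*5*3 = 4 - 20*3 = 4 - 60 = -56)
J(w)*q(-6) + 37 = -168*(-6) + 37 = -56*(-18) + 37 = 1008 + 37 = 1045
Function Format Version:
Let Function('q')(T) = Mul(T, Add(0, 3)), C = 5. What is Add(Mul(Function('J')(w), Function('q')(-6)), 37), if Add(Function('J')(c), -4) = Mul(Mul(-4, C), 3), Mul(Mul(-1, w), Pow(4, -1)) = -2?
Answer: 1045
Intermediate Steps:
w = 8 (w = Mul(-4, -2) = 8)
Function('q')(T) = Mul(3, T) (Function('q')(T) = Mul(T, 3) = Mul(3, T))
Function('J')(c) = -56 (Function('J')(c) = Add(4, Mul(Mul(-4, 5), 3)) = Add(4, Mul(-20, 3)) = Add(4, -60) = -56)
Add(Mul(Function('J')(w), Function('q')(-6)), 37) = Add(Mul(-56, Mul(3, -6)), 37) = Add(Mul(-56, -18), 37) = Add(1008, 37) = 1045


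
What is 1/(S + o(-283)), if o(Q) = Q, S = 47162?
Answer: 1/46879 ≈ 2.1332e-5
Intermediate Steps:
1/(S + o(-283)) = 1/(47162 - 283) = 1/46879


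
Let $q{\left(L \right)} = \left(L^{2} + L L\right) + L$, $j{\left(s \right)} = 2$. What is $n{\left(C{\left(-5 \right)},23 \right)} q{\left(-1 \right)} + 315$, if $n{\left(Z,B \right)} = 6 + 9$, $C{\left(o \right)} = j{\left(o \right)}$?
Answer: $330$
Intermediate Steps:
$C{\left(o \right)} = 2$
$n{\left(Z,B \right)} = 15$
$q{\left(L \right)} = L + 2 L^{2}$ ($q{\left(L \right)} = \left(L^{2} + L^{2}\right) + L = 2 L^{2} + L = L + 2 L^{2}$)
$n{\left(C{\left(-5 \right)},23 \right)} q{\left(-1 \right)} + 315 = 15 \left(- (1 + 2 \left(-1\right))\right) + 315 = 15 \left(- (1 - 2)\right) + 315 = 15 \left(\left(-1\right) \left(-1\right)\right) + 315 = 15 \cdot 1 + 315 = 15 + 315 = 330$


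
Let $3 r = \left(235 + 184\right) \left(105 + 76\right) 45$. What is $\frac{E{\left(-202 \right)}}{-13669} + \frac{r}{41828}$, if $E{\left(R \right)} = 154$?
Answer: $\frac{15543207853}{571746932} \approx 27.185$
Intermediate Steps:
$r = 1137585$ ($r = \frac{\left(235 + 184\right) \left(105 + 76\right) 45}{3} = \frac{419 \cdot 181 \cdot 45}{3} = \frac{75839 \cdot 45}{3} = \frac{1}{3} \cdot 3412755 = 1137585$)
$\frac{E{\left(-202 \right)}}{-13669} + \frac{r}{41828} = \frac{154}{-13669} + \frac{1137585}{41828} = 154 \left(- \frac{1}{13669}\right) + 1137585 \cdot \frac{1}{41828} = - \frac{154}{13669} + \frac{1137585}{41828} = \frac{15543207853}{571746932}$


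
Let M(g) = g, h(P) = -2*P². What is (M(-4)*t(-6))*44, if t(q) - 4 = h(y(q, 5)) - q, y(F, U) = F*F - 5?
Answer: 336512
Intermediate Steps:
y(F, U) = -5 + F² (y(F, U) = F² - 5 = -5 + F²)
t(q) = 4 - q - 2*(-5 + q²)² (t(q) = 4 + (-2*(-5 + q²)² - q) = 4 + (-q - 2*(-5 + q²)²) = 4 - q - 2*(-5 + q²)²)
(M(-4)*t(-6))*44 = -4*(4 - 1*(-6) - 2*(-5 + (-6)²)²)*44 = -4*(4 + 6 - 2*(-5 + 36)²)*44 = -4*(4 + 6 - 2*31²)*44 = -4*(4 + 6 - 2*961)*44 = -4*(4 + 6 - 1922)*44 = -4*(-1912)*44 = 7648*44 = 336512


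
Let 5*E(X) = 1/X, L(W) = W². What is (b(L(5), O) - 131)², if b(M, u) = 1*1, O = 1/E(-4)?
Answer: 16900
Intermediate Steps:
E(X) = 1/(5*X)
O = -20 (O = 1/((⅕)/(-4)) = 1/((⅕)*(-¼)) = 1/(-1/20) = -20)
b(M, u) = 1
(b(L(5), O) - 131)² = (1 - 131)² = (-130)² = 16900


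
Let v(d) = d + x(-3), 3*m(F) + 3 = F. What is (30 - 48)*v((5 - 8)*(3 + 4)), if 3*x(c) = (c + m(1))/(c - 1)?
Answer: 745/2 ≈ 372.50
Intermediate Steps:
m(F) = -1 + F/3
x(c) = (-2/3 + c)/(3*(-1 + c)) (x(c) = ((c + (-1 + (1/3)*1))/(c - 1))/3 = ((c + (-1 + 1/3))/(-1 + c))/3 = ((c - 2/3)/(-1 + c))/3 = ((-2/3 + c)/(-1 + c))/3 = (-2/3 + c)/(3*(-1 + c)))
v(d) = 11/36 + d (v(d) = d + (-2 + 3*(-3))/(9*(-1 - 3)) = d + (1/9)*(-2 - 9)/(-4) = d + (1/9)*(-1/4)*(-11) = d + 11/36 = 11/36 + d)
(30 - 48)*v((5 - 8)*(3 + 4)) = (30 - 48)*(11/36 + (5 - 8)*(3 + 4)) = -18*(11/36 - 3*7) = -18*(11/36 - 21) = -18*(-745/36) = 745/2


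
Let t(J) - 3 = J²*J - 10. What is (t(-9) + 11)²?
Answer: 525625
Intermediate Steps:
t(J) = -7 + J³ (t(J) = 3 + (J²*J - 10) = 3 + (J³ - 10) = 3 + (-10 + J³) = -7 + J³)
(t(-9) + 11)² = ((-7 + (-9)³) + 11)² = ((-7 - 729) + 11)² = (-736 + 11)² = (-725)² = 525625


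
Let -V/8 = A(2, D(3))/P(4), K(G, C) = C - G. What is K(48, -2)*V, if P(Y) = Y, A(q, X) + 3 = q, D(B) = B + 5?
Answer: -100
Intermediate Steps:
D(B) = 5 + B
A(q, X) = -3 + q
V = 2 (V = -8*(-3 + 2)/4 = -(-8)/4 = -8*(-¼) = 2)
K(48, -2)*V = (-2 - 1*48)*2 = (-2 - 48)*2 = -50*2 = -100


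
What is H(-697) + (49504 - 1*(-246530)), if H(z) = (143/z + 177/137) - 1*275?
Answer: 28241834929/95489 ≈ 2.9576e+5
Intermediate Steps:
H(z) = -37498/137 + 143/z (H(z) = (143/z + 177*(1/137)) - 275 = (143/z + 177/137) - 275 = (177/137 + 143/z) - 275 = -37498/137 + 143/z)
H(-697) + (49504 - 1*(-246530)) = (-37498/137 + 143/(-697)) + (49504 - 1*(-246530)) = (-37498/137 + 143*(-1/697)) + (49504 + 246530) = (-37498/137 - 143/697) + 296034 = -26155697/95489 + 296034 = 28241834929/95489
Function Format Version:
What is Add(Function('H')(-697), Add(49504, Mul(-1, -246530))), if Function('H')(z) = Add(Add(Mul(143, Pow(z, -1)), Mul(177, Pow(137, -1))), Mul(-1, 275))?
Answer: Rational(28241834929, 95489) ≈ 2.9576e+5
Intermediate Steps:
Function('H')(z) = Add(Rational(-37498, 137), Mul(143, Pow(z, -1))) (Function('H')(z) = Add(Add(Mul(143, Pow(z, -1)), Mul(177, Rational(1, 137))), -275) = Add(Add(Mul(143, Pow(z, -1)), Rational(177, 137)), -275) = Add(Add(Rational(177, 137), Mul(143, Pow(z, -1))), -275) = Add(Rational(-37498, 137), Mul(143, Pow(z, -1))))
Add(Function('H')(-697), Add(49504, Mul(-1, -246530))) = Add(Add(Rational(-37498, 137), Mul(143, Pow(-697, -1))), Add(49504, Mul(-1, -246530))) = Add(Add(Rational(-37498, 137), Mul(143, Rational(-1, 697))), Add(49504, 246530)) = Add(Add(Rational(-37498, 137), Rational(-143, 697)), 296034) = Add(Rational(-26155697, 95489), 296034) = Rational(28241834929, 95489)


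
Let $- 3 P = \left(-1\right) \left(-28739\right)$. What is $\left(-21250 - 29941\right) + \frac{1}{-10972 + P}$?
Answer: $- \frac{3156181108}{61655} \approx -51191.0$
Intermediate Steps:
$P = - \frac{28739}{3}$ ($P = - \frac{\left(-1\right) \left(-28739\right)}{3} = \left(- \frac{1}{3}\right) 28739 = - \frac{28739}{3} \approx -9579.7$)
$\left(-21250 - 29941\right) + \frac{1}{-10972 + P} = \left(-21250 - 29941\right) + \frac{1}{-10972 - \frac{28739}{3}} = -51191 + \frac{1}{- \frac{61655}{3}} = -51191 - \frac{3}{61655} = - \frac{3156181108}{61655}$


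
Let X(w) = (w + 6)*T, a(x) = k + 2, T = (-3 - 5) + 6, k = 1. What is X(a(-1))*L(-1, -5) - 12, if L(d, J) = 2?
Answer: -48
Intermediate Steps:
T = -2 (T = -8 + 6 = -2)
a(x) = 3 (a(x) = 1 + 2 = 3)
X(w) = -12 - 2*w (X(w) = (w + 6)*(-2) = (6 + w)*(-2) = -12 - 2*w)
X(a(-1))*L(-1, -5) - 12 = (-12 - 2*3)*2 - 12 = (-12 - 6)*2 - 12 = -18*2 - 12 = -36 - 12 = -48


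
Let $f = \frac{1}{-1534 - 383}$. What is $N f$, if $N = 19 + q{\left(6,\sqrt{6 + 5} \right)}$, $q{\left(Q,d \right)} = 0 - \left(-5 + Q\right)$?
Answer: $- \frac{2}{213} \approx -0.0093897$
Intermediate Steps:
$f = - \frac{1}{1917}$ ($f = \frac{1}{-1917} = - \frac{1}{1917} \approx -0.00052165$)
$q{\left(Q,d \right)} = 5 - Q$
$N = 18$ ($N = 19 + \left(5 - 6\right) = 19 - 1 = 18$)
$N f = 18 \left(- \frac{1}{1917}\right) = - \frac{2}{213}$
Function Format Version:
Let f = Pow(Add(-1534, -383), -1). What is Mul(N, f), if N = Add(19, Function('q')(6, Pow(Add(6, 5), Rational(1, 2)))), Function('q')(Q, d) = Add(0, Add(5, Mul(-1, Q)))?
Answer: Rational(-2, 213) ≈ -0.0093897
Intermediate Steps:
f = Rational(-1, 1917) (f = Pow(-1917, -1) = Rational(-1, 1917) ≈ -0.00052165)
Function('q')(Q, d) = Add(5, Mul(-1, Q))
N = 18 (N = Add(19, Add(5, Mul(-1, 6))) = Add(19, Add(5, -6)) = Add(19, -1) = 18)
Mul(N, f) = Mul(18, Rational(-1, 1917)) = Rational(-2, 213)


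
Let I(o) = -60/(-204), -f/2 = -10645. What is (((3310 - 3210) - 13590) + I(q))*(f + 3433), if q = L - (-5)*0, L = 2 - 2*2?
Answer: -5669601975/17 ≈ -3.3351e+8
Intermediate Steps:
f = 21290 (f = -2*(-10645) = 21290)
L = -2 (L = 2 - 4 = -2)
q = -2 (q = -2 - (-5)*0 = -2 - 1*0 = -2 + 0 = -2)
I(o) = 5/17 (I(o) = -60*(-1/204) = 5/17)
(((3310 - 3210) - 13590) + I(q))*(f + 3433) = (((3310 - 3210) - 13590) + 5/17)*(21290 + 3433) = ((100 - 13590) + 5/17)*24723 = (-13490 + 5/17)*24723 = -229325/17*24723 = -5669601975/17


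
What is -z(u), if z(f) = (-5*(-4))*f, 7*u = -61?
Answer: 1220/7 ≈ 174.29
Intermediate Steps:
u = -61/7 (u = (⅐)*(-61) = -61/7 ≈ -8.7143)
z(f) = 20*f
-z(u) = -20*(-61)/7 = -1*(-1220/7) = 1220/7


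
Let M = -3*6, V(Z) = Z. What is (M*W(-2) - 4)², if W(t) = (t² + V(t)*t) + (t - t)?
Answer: 21904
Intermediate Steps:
M = -18
W(t) = 2*t² (W(t) = (t² + t*t) + (t - t) = (t² + t²) + 0 = 2*t² + 0 = 2*t²)
(M*W(-2) - 4)² = (-36*(-2)² - 4)² = (-36*4 - 4)² = (-18*8 - 4)² = (-144 - 4)² = (-148)² = 21904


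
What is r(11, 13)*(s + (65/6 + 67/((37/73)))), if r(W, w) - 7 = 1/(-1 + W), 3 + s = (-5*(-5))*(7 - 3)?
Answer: 756647/444 ≈ 1704.2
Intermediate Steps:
s = 97 (s = -3 + (-5*(-5))*(7 - 3) = -3 + 25*4 = -3 + 100 = 97)
r(W, w) = 7 + 1/(-1 + W)
r(11, 13)*(s + (65/6 + 67/((37/73)))) = ((-6 + 7*11)/(-1 + 11))*(97 + (65/6 + 67/((37/73)))) = ((-6 + 77)/10)*(97 + (65*(⅙) + 67/((37*(1/73))))) = ((⅒)*71)*(97 + (65/6 + 67/(37/73))) = 71*(97 + (65/6 + 67*(73/37)))/10 = 71*(97 + (65/6 + 4891/37))/10 = 71*(97 + 31751/222)/10 = (71/10)*(53285/222) = 756647/444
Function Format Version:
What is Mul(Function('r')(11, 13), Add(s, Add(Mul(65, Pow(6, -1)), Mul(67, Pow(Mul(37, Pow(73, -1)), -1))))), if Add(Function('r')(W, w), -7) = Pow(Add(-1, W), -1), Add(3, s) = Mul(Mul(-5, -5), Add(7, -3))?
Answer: Rational(756647, 444) ≈ 1704.2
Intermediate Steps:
s = 97 (s = Add(-3, Mul(Mul(-5, -5), Add(7, -3))) = Add(-3, Mul(25, 4)) = Add(-3, 100) = 97)
Function('r')(W, w) = Add(7, Pow(Add(-1, W), -1))
Mul(Function('r')(11, 13), Add(s, Add(Mul(65, Pow(6, -1)), Mul(67, Pow(Mul(37, Pow(73, -1)), -1))))) = Mul(Mul(Pow(Add(-1, 11), -1), Add(-6, Mul(7, 11))), Add(97, Add(Mul(65, Pow(6, -1)), Mul(67, Pow(Mul(37, Pow(73, -1)), -1))))) = Mul(Mul(Pow(10, -1), Add(-6, 77)), Add(97, Add(Mul(65, Rational(1, 6)), Mul(67, Pow(Mul(37, Rational(1, 73)), -1))))) = Mul(Mul(Rational(1, 10), 71), Add(97, Add(Rational(65, 6), Mul(67, Pow(Rational(37, 73), -1))))) = Mul(Rational(71, 10), Add(97, Add(Rational(65, 6), Mul(67, Rational(73, 37))))) = Mul(Rational(71, 10), Add(97, Add(Rational(65, 6), Rational(4891, 37)))) = Mul(Rational(71, 10), Add(97, Rational(31751, 222))) = Mul(Rational(71, 10), Rational(53285, 222)) = Rational(756647, 444)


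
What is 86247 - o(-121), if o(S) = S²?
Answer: 71606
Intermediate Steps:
86247 - o(-121) = 86247 - 1*(-121)² = 86247 - 1*14641 = 86247 - 14641 = 71606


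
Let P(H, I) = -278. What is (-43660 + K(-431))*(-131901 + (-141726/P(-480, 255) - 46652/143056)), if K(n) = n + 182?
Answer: 28680173275485689/4971196 ≈ 5.7693e+9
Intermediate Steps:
K(n) = 182 + n
(-43660 + K(-431))*(-131901 + (-141726/P(-480, 255) - 46652/143056)) = (-43660 + (182 - 431))*(-131901 + (-141726/(-278) - 46652/143056)) = (-43660 - 249)*(-131901 + (-141726*(-1/278) - 46652*1/143056)) = -43909*(-131901 + (70863/139 - 11663/35764)) = -43909*(-131901 + 2532723175/4971196) = -43909*(-653173000421/4971196) = 28680173275485689/4971196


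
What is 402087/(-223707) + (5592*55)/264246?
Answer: -2080364249/3284093329 ≈ -0.63347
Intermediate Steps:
402087/(-223707) + (5592*55)/264246 = 402087*(-1/223707) + 307560*(1/264246) = -134029/74569 + 51260/44041 = -2080364249/3284093329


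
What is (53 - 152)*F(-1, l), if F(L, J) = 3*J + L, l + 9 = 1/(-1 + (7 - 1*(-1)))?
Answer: 19107/7 ≈ 2729.6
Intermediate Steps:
l = -62/7 (l = -9 + 1/(-1 + (7 - 1*(-1))) = -9 + 1/(-1 + (7 + 1)) = -9 + 1/(-1 + 8) = -9 + 1/7 = -9 + ⅐ = -62/7 ≈ -8.8571)
F(L, J) = L + 3*J
(53 - 152)*F(-1, l) = (53 - 152)*(-1 + 3*(-62/7)) = -99*(-1 - 186/7) = -99*(-193/7) = 19107/7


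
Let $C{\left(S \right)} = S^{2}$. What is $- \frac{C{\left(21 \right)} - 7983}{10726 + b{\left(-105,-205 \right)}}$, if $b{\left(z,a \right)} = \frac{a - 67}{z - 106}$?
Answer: $\frac{265227}{377243} \approx 0.70307$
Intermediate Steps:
$b{\left(z,a \right)} = \frac{-67 + a}{-106 + z}$
$- \frac{C{\left(21 \right)} - 7983}{10726 + b{\left(-105,-205 \right)}} = - \frac{21^{2} - 7983}{10726 + \frac{-67 - 205}{-106 - 105}} = - \frac{441 - 7983}{10726 + \frac{1}{-211} \left(-272\right)} = - \frac{-7542}{10726 - - \frac{272}{211}} = - \frac{-7542}{10726 + \frac{272}{211}} = - \frac{-7542}{\frac{2263458}{211}} = - \frac{\left(-7542\right) 211}{2263458} = \left(-1\right) \left(- \frac{265227}{377243}\right) = \frac{265227}{377243}$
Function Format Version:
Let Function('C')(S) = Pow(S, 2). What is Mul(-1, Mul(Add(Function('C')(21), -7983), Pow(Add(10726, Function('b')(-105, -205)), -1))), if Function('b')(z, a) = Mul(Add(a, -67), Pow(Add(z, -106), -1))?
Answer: Rational(265227, 377243) ≈ 0.70307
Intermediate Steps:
Function('b')(z, a) = Mul(Pow(Add(-106, z), -1), Add(-67, a)) (Function('b')(z, a) = Mul(Add(-67, a), Pow(Add(-106, z), -1)) = Mul(Pow(Add(-106, z), -1), Add(-67, a)))
Mul(-1, Mul(Add(Function('C')(21), -7983), Pow(Add(10726, Function('b')(-105, -205)), -1))) = Mul(-1, Mul(Add(Pow(21, 2), -7983), Pow(Add(10726, Mul(Pow(Add(-106, -105), -1), Add(-67, -205))), -1))) = Mul(-1, Mul(Add(441, -7983), Pow(Add(10726, Mul(Pow(-211, -1), -272)), -1))) = Mul(-1, Mul(-7542, Pow(Add(10726, Mul(Rational(-1, 211), -272)), -1))) = Mul(-1, Mul(-7542, Pow(Add(10726, Rational(272, 211)), -1))) = Mul(-1, Mul(-7542, Pow(Rational(2263458, 211), -1))) = Mul(-1, Mul(-7542, Rational(211, 2263458))) = Mul(-1, Rational(-265227, 377243)) = Rational(265227, 377243)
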